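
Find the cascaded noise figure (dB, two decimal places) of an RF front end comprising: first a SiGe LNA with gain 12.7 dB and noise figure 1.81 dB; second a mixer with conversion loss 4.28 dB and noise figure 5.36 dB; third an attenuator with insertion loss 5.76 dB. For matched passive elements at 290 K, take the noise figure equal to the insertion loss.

Convert to linear (a loss of L dB is a gain of −L dB): F_i = 10^(NF_i/10), G_i = 10^(G_i,dB/10)
  Stage 1: F_1 = 10^(1.81/10) = 1.517, G_1 = 10^(12.7/10) = 18.62
  Stage 2: F_2 = 10^(5.36/10) = 3.436, G_2 = 10^(−4.28/10) = 0.3733
  Stage 3: F_3 = 10^(5.76/10) = 3.767, G_3 = 10^(−5.76/10) = 0.2655
Friis cascade:
  F = 1.517 + (3.436 − 1)/18.62 + (3.767 − 1)/6.950 = 2.046
NF = 10 log₁₀(2.046) = 3.11 dB

3.11 dB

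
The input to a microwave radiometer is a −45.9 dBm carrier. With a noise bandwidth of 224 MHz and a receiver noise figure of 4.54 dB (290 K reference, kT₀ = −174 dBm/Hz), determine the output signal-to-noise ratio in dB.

Noise floor: N = −174 + 10 log₁₀(B) + NF
10 log₁₀(2.24×10⁸) = 83.5 dB
N = −174 + 83.5 + 4.54 = −85.96 dBm
SNR = P_sig − N = −45.9 − (−85.96) = 40.06 dB → 40.1 dB

40.1 dB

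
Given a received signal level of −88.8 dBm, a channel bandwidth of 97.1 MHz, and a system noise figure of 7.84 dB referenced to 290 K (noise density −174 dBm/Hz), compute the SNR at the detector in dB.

Noise floor: N = −174 + 10 log₁₀(B) + NF
10 log₁₀(9.71×10⁷) = 79.87 dB
N = −174 + 79.87 + 7.84 = −86.29 dBm
SNR = P_sig − N = −88.8 − (−86.29) = −2.51 dB → −2.5 dB

−2.5 dB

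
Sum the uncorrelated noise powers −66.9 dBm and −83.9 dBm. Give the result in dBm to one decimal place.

−66.8 dBm

Convert to linear, add, convert back:
P₁ = 2.04×10⁻¹⁰ W, P₂ = 4.07×10⁻¹² W
P_tot = 2.08×10⁻¹⁰ W → 10 log₁₀(P_tot / 10⁻³) = −66.8 dBm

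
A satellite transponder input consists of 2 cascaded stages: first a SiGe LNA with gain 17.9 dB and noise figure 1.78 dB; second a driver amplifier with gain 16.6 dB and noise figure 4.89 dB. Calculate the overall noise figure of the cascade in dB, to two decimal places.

Convert to linear (a loss of L dB is a gain of −L dB): F_i = 10^(NF_i/10), G_i = 10^(G_i,dB/10)
  Stage 1: F_1 = 10^(1.78/10) = 1.507, G_1 = 10^(17.9/10) = 61.66
  Stage 2: F_2 = 10^(4.89/10) = 3.083, G_2 = 10^(16.6/10) = 45.71
Friis cascade:
  F = 1.507 + (3.083 − 1)/61.66 = 1.540
NF = 10 log₁₀(1.540) = 1.88 dB

1.88 dB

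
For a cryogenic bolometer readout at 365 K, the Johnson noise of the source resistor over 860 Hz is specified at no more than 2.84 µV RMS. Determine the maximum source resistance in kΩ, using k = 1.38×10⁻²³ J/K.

465 kΩ

Johnson–Nyquist: V_n = √(4kTRB) ⇒ R = V_n² / (4kTB)
4kTB = 4 × 1.38×10⁻²³ × 365 × 8.60×10² = 1.73×10⁻¹⁷
R = (2.84×10⁻⁶)² / 1.73×10⁻¹⁷ = 4.65×10⁵ Ω = 465 kΩ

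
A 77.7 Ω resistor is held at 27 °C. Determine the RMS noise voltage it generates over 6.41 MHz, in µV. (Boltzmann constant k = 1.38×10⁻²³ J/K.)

T = 27 °C + 273.15 = 300.15 K
V_n = √(4kTRB)
4kTRB = 4 × 1.38×10⁻²³ × 300.15 × 7.77×10¹ × 6.41×10⁶ = 8.25×10⁻¹² V²
V_n = √(8.25×10⁻¹²) = 2.87×10⁻⁶ V = 2.87 µV

2.87 µV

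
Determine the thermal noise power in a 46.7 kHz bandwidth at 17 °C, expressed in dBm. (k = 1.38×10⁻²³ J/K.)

−127.3 dBm

T = 17 °C + 273.15 = 290.15 K
P_n = kTB = 1.38×10⁻²³ × 290.15 × 4.67×10⁴ = 1.87×10⁻¹⁶ W
In dBm: 10 log₁₀(1.87×10⁻¹⁶ / 10⁻³) = −127.3 dBm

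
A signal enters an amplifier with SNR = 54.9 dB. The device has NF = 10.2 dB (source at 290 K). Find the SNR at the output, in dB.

By definition F = SNR_in/SNR_out, so in dB: SNR_out = SNR_in − NF
SNR_out = 54.9 − 10.2 = 44.7 dB

44.7 dB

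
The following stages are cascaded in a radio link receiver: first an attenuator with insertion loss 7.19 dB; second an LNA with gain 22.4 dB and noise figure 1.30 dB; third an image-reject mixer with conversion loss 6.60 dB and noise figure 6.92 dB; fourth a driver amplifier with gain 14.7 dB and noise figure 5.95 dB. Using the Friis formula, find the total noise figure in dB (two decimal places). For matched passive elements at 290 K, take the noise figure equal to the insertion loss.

Convert to linear (a loss of L dB is a gain of −L dB): F_i = 10^(NF_i/10), G_i = 10^(G_i,dB/10)
  Stage 1: F_1 = 10^(7.19/10) = 5.236, G_1 = 10^(−7.19/10) = 0.1910
  Stage 2: F_2 = 10^(1.30/10) = 1.349, G_2 = 10^(22.4/10) = 173.8
  Stage 3: F_3 = 10^(6.92/10) = 4.920, G_3 = 10^(−6.60/10) = 0.2188
  Stage 4: F_4 = 10^(5.95/10) = 3.936, G_4 = 10^(14.7/10) = 29.51
Friis cascade:
  F = 5.236 + (1.349 − 1)/0.1910 + (4.920 − 1)/33.19 + (3.936 − 1)/7.261 = 7.586
NF = 10 log₁₀(7.586) = 8.80 dB

8.80 dB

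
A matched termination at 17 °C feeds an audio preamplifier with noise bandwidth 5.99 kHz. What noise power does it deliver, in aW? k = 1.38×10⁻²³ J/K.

T = 17 °C + 273.15 = 290.15 K
P_n = kTB = 1.38×10⁻²³ × 290.15 × 5.99×10³ = 2.40×10⁻¹⁷ W = 24.0 aW

24.0 aW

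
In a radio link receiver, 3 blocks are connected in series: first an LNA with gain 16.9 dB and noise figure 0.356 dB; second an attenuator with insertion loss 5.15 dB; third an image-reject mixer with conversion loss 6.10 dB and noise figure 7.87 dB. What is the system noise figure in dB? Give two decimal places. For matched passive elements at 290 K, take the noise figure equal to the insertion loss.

1.69 dB

Convert to linear (a loss of L dB is a gain of −L dB): F_i = 10^(NF_i/10), G_i = 10^(G_i,dB/10)
  Stage 1: F_1 = 10^(0.356/10) = 1.085, G_1 = 10^(16.9/10) = 48.98
  Stage 2: F_2 = 10^(5.15/10) = 3.273, G_2 = 10^(−5.15/10) = 0.3055
  Stage 3: F_3 = 10^(7.87/10) = 6.124, G_3 = 10^(−6.10/10) = 0.2455
Friis cascade:
  F = 1.085 + (3.273 − 1)/48.98 + (6.124 − 1)/14.96 = 1.474
NF = 10 log₁₀(1.474) = 1.69 dB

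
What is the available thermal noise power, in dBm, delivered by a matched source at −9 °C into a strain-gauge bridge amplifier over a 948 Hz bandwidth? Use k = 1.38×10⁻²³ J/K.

−144.6 dBm

T = −9 °C + 273.15 = 264.15 K
P_n = kTB = 1.38×10⁻²³ × 264.15 × 9.48×10² = 3.46×10⁻¹⁸ W
In dBm: 10 log₁₀(3.46×10⁻¹⁸ / 10⁻³) = −144.6 dBm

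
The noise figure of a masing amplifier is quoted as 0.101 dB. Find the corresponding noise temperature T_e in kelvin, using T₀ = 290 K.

6.82 K

F = 10^(0.101/10) = 1.02353
T_e = (F − 1)·T₀ = (1.02353 − 1) × 290 = 6.82 K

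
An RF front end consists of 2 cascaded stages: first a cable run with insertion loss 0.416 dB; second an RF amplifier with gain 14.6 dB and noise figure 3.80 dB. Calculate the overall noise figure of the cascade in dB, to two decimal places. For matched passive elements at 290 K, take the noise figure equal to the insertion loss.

Convert to linear (a loss of L dB is a gain of −L dB): F_i = 10^(NF_i/10), G_i = 10^(G_i,dB/10)
  Stage 1: F_1 = 10^(0.416/10) = 1.101, G_1 = 10^(−0.416/10) = 0.9087
  Stage 2: F_2 = 10^(3.80/10) = 2.399, G_2 = 10^(14.6/10) = 28.84
Friis cascade:
  F = 1.101 + (2.399 − 1)/0.9087 = 2.640
NF = 10 log₁₀(2.640) = 4.22 dB

4.22 dB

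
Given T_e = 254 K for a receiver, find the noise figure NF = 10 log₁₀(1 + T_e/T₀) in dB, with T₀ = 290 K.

F = 1 + T_e/T₀ = 1 + 254/290 = 1.87586
NF = 10 log₁₀(1.87586) = 2.73 dB

2.73 dB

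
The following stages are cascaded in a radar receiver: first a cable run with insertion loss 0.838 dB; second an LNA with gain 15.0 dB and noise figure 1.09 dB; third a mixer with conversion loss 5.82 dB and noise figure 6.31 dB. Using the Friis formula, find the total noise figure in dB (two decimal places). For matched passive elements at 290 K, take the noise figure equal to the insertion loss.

Convert to linear (a loss of L dB is a gain of −L dB): F_i = 10^(NF_i/10), G_i = 10^(G_i,dB/10)
  Stage 1: F_1 = 10^(0.838/10) = 1.213, G_1 = 10^(−0.838/10) = 0.8245
  Stage 2: F_2 = 10^(1.09/10) = 1.285, G_2 = 10^(15.0/10) = 31.62
  Stage 3: F_3 = 10^(6.31/10) = 4.276, G_3 = 10^(−5.82/10) = 0.2618
Friis cascade:
  F = 1.213 + (1.285 − 1)/0.8245 + (4.276 − 1)/26.07 = 1.684
NF = 10 log₁₀(1.684) = 2.26 dB

2.26 dB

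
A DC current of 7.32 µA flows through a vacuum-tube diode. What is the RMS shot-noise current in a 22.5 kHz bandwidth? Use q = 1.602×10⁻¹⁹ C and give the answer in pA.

230 pA

I_n = √(2qI·B)
2qI·B = 2 × 1.602×10⁻¹⁹ × 7.32×10⁻⁶ × 2.25×10⁴ = 5.28×10⁻²⁰ A²
I_n = √(5.28×10⁻²⁰) = 2.30×10⁻¹⁰ A = 230 pA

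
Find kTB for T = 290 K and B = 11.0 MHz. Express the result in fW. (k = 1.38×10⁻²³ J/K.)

P_n = kTB = 1.38×10⁻²³ × 290 × 1.10×10⁷ = 4.40×10⁻¹⁴ W = 44.0 fW

44.0 fW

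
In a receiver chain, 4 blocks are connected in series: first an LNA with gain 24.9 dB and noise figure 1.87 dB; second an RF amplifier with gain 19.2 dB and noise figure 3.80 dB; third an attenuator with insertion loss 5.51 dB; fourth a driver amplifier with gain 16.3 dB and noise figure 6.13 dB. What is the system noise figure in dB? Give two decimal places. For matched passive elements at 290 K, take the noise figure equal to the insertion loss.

1.88 dB

Convert to linear (a loss of L dB is a gain of −L dB): F_i = 10^(NF_i/10), G_i = 10^(G_i,dB/10)
  Stage 1: F_1 = 10^(1.87/10) = 1.538, G_1 = 10^(24.9/10) = 309.0
  Stage 2: F_2 = 10^(3.80/10) = 2.399, G_2 = 10^(19.2/10) = 83.18
  Stage 3: F_3 = 10^(5.51/10) = 3.556, G_3 = 10^(−5.51/10) = 0.2812
  Stage 4: F_4 = 10^(6.13/10) = 4.102, G_4 = 10^(16.3/10) = 42.66
Friis cascade:
  F = 1.538 + (2.399 − 1)/309.0 + (3.556 − 1)/2.570×10⁴ + (4.102 − 1)/7228 = 1.543
NF = 10 log₁₀(1.543) = 1.88 dB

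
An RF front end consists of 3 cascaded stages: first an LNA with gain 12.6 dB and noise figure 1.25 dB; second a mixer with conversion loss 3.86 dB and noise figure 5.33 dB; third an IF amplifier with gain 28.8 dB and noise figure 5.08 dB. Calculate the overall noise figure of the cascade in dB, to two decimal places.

2.46 dB

Convert to linear (a loss of L dB is a gain of −L dB): F_i = 10^(NF_i/10), G_i = 10^(G_i,dB/10)
  Stage 1: F_1 = 10^(1.25/10) = 1.334, G_1 = 10^(12.6/10) = 18.20
  Stage 2: F_2 = 10^(5.33/10) = 3.412, G_2 = 10^(−3.86/10) = 0.4111
  Stage 3: F_3 = 10^(5.08/10) = 3.221, G_3 = 10^(28.8/10) = 758.6
Friis cascade:
  F = 1.334 + (3.412 − 1)/18.20 + (3.221 − 1)/7.482 = 1.763
NF = 10 log₁₀(1.763) = 2.46 dB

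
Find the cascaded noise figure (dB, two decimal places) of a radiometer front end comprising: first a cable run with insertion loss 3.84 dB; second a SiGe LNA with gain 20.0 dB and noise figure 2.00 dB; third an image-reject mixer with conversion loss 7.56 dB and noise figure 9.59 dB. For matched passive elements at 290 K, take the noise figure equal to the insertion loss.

6.06 dB

Convert to linear (a loss of L dB is a gain of −L dB): F_i = 10^(NF_i/10), G_i = 10^(G_i,dB/10)
  Stage 1: F_1 = 10^(3.84/10) = 2.421, G_1 = 10^(−3.84/10) = 0.4130
  Stage 2: F_2 = 10^(2.00/10) = 1.585, G_2 = 10^(20.0/10) = 100.0
  Stage 3: F_3 = 10^(9.59/10) = 9.099, G_3 = 10^(−7.56/10) = 0.1754
Friis cascade:
  F = 2.421 + (1.585 − 1)/0.4130 + (9.099 − 1)/41.30 = 4.033
NF = 10 log₁₀(4.033) = 6.06 dB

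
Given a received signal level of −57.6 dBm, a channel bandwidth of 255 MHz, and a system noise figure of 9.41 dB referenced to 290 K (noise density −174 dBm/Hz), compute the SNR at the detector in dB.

Noise floor: N = −174 + 10 log₁₀(B) + NF
10 log₁₀(2.55×10⁸) = 84.07 dB
N = −174 + 84.07 + 9.41 = −80.52 dBm
SNR = P_sig − N = −57.6 − (−80.52) = 22.92 dB → 22.9 dB

22.9 dB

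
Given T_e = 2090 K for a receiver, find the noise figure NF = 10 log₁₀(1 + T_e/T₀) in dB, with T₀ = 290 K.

F = 1 + T_e/T₀ = 1 + 2090/290 = 8.2069
NF = 10 log₁₀(8.2069) = 9.14 dB

9.14 dB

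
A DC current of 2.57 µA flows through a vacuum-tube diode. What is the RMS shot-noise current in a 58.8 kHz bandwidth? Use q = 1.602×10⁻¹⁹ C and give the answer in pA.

220 pA

I_n = √(2qI·B)
2qI·B = 2 × 1.602×10⁻¹⁹ × 2.57×10⁻⁶ × 5.88×10⁴ = 4.84×10⁻²⁰ A²
I_n = √(4.84×10⁻²⁰) = 2.20×10⁻¹⁰ A = 220 pA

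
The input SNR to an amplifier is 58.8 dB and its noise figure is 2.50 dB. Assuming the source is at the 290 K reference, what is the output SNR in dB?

56.30 dB

By definition F = SNR_in/SNR_out, so in dB: SNR_out = SNR_in − NF
SNR_out = 58.8 − 2.50 = 56.30 dB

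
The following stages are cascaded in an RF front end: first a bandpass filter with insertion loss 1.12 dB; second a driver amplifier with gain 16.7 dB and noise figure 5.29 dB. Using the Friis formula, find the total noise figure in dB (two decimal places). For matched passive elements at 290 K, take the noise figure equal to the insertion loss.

6.41 dB

Convert to linear (a loss of L dB is a gain of −L dB): F_i = 10^(NF_i/10), G_i = 10^(G_i,dB/10)
  Stage 1: F_1 = 10^(1.12/10) = 1.294, G_1 = 10^(−1.12/10) = 0.7727
  Stage 2: F_2 = 10^(5.29/10) = 3.381, G_2 = 10^(16.7/10) = 46.77
Friis cascade:
  F = 1.294 + (3.381 − 1)/0.7727 = 4.375
NF = 10 log₁₀(4.375) = 6.41 dB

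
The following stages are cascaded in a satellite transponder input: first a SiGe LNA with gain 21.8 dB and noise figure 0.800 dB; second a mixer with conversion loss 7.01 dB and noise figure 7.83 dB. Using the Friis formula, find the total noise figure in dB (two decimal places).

Convert to linear (a loss of L dB is a gain of −L dB): F_i = 10^(NF_i/10), G_i = 10^(G_i,dB/10)
  Stage 1: F_1 = 10^(0.800/10) = 1.202, G_1 = 10^(21.8/10) = 151.4
  Stage 2: F_2 = 10^(7.83/10) = 6.067, G_2 = 10^(−7.01/10) = 0.1991
Friis cascade:
  F = 1.202 + (6.067 − 1)/151.4 = 1.236
NF = 10 log₁₀(1.236) = 0.92 dB

0.92 dB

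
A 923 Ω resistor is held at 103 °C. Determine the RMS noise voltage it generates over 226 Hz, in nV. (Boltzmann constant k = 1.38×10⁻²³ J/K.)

T = 103 °C + 273.15 = 376.15 K
V_n = √(4kTRB)
4kTRB = 4 × 1.38×10⁻²³ × 376.15 × 9.23×10² × 2.26×10² = 4.33×10⁻¹⁵ V²
V_n = √(4.33×10⁻¹⁵) = 6.58×10⁻⁸ V = 65.8 nV

65.8 nV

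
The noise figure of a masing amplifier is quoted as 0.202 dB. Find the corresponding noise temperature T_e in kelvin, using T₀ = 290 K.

F = 10^(0.202/10) = 1.04761
T_e = (F − 1)·T₀ = (1.04761 − 1) × 290 = 13.8 K

13.8 K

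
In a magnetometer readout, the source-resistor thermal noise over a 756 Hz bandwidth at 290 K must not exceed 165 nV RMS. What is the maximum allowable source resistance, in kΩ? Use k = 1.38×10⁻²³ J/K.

2.25 kΩ

Johnson–Nyquist: V_n = √(4kTRB) ⇒ R = V_n² / (4kTB)
4kTB = 4 × 1.38×10⁻²³ × 290 × 7.56×10² = 1.21×10⁻¹⁷
R = (1.65×10⁻⁷)² / 1.21×10⁻¹⁷ = 2.25×10³ Ω = 2.25 kΩ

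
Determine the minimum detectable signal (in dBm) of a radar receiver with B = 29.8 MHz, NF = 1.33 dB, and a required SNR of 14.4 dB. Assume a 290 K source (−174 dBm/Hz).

Sensitivity = −174 + 10 log₁₀(B) + NF + SNR_min
= −174 + 74.74 + 1.33 + 14.4
= −83.53 dBm → −83.5 dBm

−83.5 dBm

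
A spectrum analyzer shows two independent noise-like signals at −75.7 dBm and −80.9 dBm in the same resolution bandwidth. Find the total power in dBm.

Convert to linear, add, convert back:
P₁ = 2.69×10⁻¹¹ W, P₂ = 8.13×10⁻¹² W
P_tot = 3.50×10⁻¹¹ W → 10 log₁₀(P_tot / 10⁻³) = −74.6 dBm

−74.6 dBm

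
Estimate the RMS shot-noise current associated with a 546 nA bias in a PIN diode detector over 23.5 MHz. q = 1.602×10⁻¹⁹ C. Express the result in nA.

I_n = √(2qI·B)
2qI·B = 2 × 1.602×10⁻¹⁹ × 5.46×10⁻⁷ × 2.35×10⁷ = 4.11×10⁻¹⁸ A²
I_n = √(4.11×10⁻¹⁸) = 2.03×10⁻⁹ A = 2.03 nA

2.03 nA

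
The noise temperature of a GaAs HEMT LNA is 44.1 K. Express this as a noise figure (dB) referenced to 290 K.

F = 1 + T_e/T₀ = 1 + 44.1/290 = 1.15207
NF = 10 log₁₀(1.15207) = 0.615 dB

0.615 dB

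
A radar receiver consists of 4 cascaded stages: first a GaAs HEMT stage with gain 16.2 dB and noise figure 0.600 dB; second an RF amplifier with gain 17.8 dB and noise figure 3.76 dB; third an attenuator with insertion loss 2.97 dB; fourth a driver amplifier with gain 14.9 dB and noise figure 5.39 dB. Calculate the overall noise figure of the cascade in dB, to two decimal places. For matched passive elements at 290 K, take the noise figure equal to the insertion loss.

0.73 dB

Convert to linear (a loss of L dB is a gain of −L dB): F_i = 10^(NF_i/10), G_i = 10^(G_i,dB/10)
  Stage 1: F_1 = 10^(0.600/10) = 1.148, G_1 = 10^(16.2/10) = 41.69
  Stage 2: F_2 = 10^(3.76/10) = 2.377, G_2 = 10^(17.8/10) = 60.26
  Stage 3: F_3 = 10^(2.97/10) = 1.982, G_3 = 10^(−2.97/10) = 0.5047
  Stage 4: F_4 = 10^(5.39/10) = 3.459, G_4 = 10^(14.9/10) = 30.90
Friis cascade:
  F = 1.148 + (2.377 − 1)/41.69 + (1.982 − 1)/2512 + (3.459 − 1)/1268 = 1.184
NF = 10 log₁₀(1.184) = 0.73 dB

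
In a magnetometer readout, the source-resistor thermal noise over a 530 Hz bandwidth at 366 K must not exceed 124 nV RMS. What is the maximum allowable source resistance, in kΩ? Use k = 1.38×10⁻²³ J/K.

1.44 kΩ

Johnson–Nyquist: V_n = √(4kTRB) ⇒ R = V_n² / (4kTB)
4kTB = 4 × 1.38×10⁻²³ × 366 × 5.30×10² = 1.07×10⁻¹⁷
R = (1.24×10⁻⁷)² / 1.07×10⁻¹⁷ = 1.44×10³ Ω = 1.44 kΩ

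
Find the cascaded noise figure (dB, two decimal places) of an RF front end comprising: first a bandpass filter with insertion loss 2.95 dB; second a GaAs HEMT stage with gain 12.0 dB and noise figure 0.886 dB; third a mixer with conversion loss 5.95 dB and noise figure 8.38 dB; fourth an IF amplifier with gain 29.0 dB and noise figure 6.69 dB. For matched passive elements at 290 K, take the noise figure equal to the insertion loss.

6.94 dB

Convert to linear (a loss of L dB is a gain of −L dB): F_i = 10^(NF_i/10), G_i = 10^(G_i,dB/10)
  Stage 1: F_1 = 10^(2.95/10) = 1.972, G_1 = 10^(−2.95/10) = 0.5070
  Stage 2: F_2 = 10^(0.886/10) = 1.226, G_2 = 10^(12.0/10) = 15.85
  Stage 3: F_3 = 10^(8.38/10) = 6.887, G_3 = 10^(−5.95/10) = 0.2541
  Stage 4: F_4 = 10^(6.69/10) = 4.667, G_4 = 10^(29.0/10) = 794.3
Friis cascade:
  F = 1.972 + (1.226 − 1)/0.5070 + (6.887 − 1)/8.035 + (4.667 − 1)/2.042 = 4.947
NF = 10 log₁₀(4.947) = 6.94 dB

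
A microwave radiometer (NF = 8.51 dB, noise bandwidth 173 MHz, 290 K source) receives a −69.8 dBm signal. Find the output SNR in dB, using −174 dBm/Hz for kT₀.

13.3 dB

Noise floor: N = −174 + 10 log₁₀(B) + NF
10 log₁₀(1.73×10⁸) = 82.38 dB
N = −174 + 82.38 + 8.51 = −83.11 dBm
SNR = P_sig − N = −69.8 − (−83.11) = 13.31 dB → 13.3 dB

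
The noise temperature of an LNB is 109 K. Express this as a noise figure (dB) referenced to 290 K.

F = 1 + T_e/T₀ = 1 + 109/290 = 1.37586
NF = 10 log₁₀(1.37586) = 1.39 dB

1.39 dB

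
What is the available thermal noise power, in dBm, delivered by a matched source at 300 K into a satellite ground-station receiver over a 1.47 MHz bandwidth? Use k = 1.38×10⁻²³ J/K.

−112.2 dBm

P_n = kTB = 1.38×10⁻²³ × 300 × 1.47×10⁶ = 6.09×10⁻¹⁵ W
In dBm: 10 log₁₀(6.09×10⁻¹⁵ / 10⁻³) = −112.2 dBm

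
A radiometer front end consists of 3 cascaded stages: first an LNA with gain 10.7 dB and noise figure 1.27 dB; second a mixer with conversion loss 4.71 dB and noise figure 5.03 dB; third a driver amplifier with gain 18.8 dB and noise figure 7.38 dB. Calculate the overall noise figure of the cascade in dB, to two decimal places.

Convert to linear (a loss of L dB is a gain of −L dB): F_i = 10^(NF_i/10), G_i = 10^(G_i,dB/10)
  Stage 1: F_1 = 10^(1.27/10) = 1.340, G_1 = 10^(10.7/10) = 11.75
  Stage 2: F_2 = 10^(5.03/10) = 3.184, G_2 = 10^(−4.71/10) = 0.3381
  Stage 3: F_3 = 10^(7.38/10) = 5.470, G_3 = 10^(18.8/10) = 75.86
Friis cascade:
  F = 1.340 + (3.184 − 1)/11.75 + (5.470 − 1)/3.972 = 2.651
NF = 10 log₁₀(2.651) = 4.23 dB

4.23 dB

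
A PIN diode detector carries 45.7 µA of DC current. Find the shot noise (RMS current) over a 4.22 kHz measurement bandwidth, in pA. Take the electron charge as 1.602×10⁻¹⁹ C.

I_n = √(2qI·B)
2qI·B = 2 × 1.602×10⁻¹⁹ × 4.57×10⁻⁵ × 4.22×10³ = 6.18×10⁻²⁰ A²
I_n = √(6.18×10⁻²⁰) = 2.49×10⁻¹⁰ A = 249 pA

249 pA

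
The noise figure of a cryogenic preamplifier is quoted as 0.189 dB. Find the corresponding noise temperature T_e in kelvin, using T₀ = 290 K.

F = 10^(0.189/10) = 1.04448
T_e = (F − 1)·T₀ = (1.04448 − 1) × 290 = 12.9 K

12.9 K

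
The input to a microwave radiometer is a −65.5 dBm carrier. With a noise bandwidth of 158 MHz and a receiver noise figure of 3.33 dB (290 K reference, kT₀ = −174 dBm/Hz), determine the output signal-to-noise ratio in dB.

23.2 dB

Noise floor: N = −174 + 10 log₁₀(B) + NF
10 log₁₀(1.58×10⁸) = 81.99 dB
N = −174 + 81.99 + 3.33 = −88.68 dBm
SNR = P_sig − N = −65.5 − (−88.68) = 23.18 dB → 23.2 dB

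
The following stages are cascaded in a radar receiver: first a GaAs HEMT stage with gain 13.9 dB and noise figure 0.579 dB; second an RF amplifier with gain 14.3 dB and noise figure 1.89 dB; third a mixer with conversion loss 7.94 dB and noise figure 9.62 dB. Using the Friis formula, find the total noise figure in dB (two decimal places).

0.71 dB

Convert to linear (a loss of L dB is a gain of −L dB): F_i = 10^(NF_i/10), G_i = 10^(G_i,dB/10)
  Stage 1: F_1 = 10^(0.579/10) = 1.143, G_1 = 10^(13.9/10) = 24.55
  Stage 2: F_2 = 10^(1.89/10) = 1.545, G_2 = 10^(14.3/10) = 26.92
  Stage 3: F_3 = 10^(9.62/10) = 9.162, G_3 = 10^(−7.94/10) = 0.1607
Friis cascade:
  F = 1.143 + (1.545 − 1)/24.55 + (9.162 − 1)/660.7 = 1.177
NF = 10 log₁₀(1.177) = 0.71 dB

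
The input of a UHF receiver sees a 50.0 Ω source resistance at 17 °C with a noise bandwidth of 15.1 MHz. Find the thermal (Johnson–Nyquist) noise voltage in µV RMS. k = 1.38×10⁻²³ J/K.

3.48 µV

T = 17 °C + 273.15 = 290.15 K
V_n = √(4kTRB)
4kTRB = 4 × 1.38×10⁻²³ × 290.15 × 5.00×10¹ × 1.51×10⁷ = 1.21×10⁻¹¹ V²
V_n = √(1.21×10⁻¹¹) = 3.48×10⁻⁶ V = 3.48 µV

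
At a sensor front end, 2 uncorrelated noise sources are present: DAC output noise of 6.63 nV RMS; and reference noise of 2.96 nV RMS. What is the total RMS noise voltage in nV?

Uncorrelated sources add in power (mean-square): V_tot = √(ΣV_i²)
V_tot = √[(6.63×10⁻⁹)² + (2.96×10⁻⁹)²] = 7.26×10⁻⁹ V = 7.26 nV

7.26 nV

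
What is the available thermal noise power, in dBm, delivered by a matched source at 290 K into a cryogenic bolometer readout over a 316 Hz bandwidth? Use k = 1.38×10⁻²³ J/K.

P_n = kTB = 1.38×10⁻²³ × 290 × 3.16×10² = 1.26×10⁻¹⁸ W
In dBm: 10 log₁₀(1.26×10⁻¹⁸ / 10⁻³) = −149.0 dBm

−149.0 dBm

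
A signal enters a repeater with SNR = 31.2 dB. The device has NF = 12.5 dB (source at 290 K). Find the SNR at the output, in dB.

18.7 dB

By definition F = SNR_in/SNR_out, so in dB: SNR_out = SNR_in − NF
SNR_out = 31.2 − 12.5 = 18.7 dB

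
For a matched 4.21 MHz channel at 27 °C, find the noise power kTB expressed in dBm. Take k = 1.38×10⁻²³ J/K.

−107.6 dBm

T = 27 °C + 273.15 = 300.15 K
P_n = kTB = 1.38×10⁻²³ × 300.15 × 4.21×10⁶ = 1.74×10⁻¹⁴ W
In dBm: 10 log₁₀(1.74×10⁻¹⁴ / 10⁻³) = −107.6 dBm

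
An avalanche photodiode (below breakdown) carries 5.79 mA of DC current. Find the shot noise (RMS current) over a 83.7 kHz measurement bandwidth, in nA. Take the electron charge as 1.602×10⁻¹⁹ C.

12.5 nA

I_n = √(2qI·B)
2qI·B = 2 × 1.602×10⁻¹⁹ × 5.79×10⁻³ × 8.37×10⁴ = 1.55×10⁻¹⁶ A²
I_n = √(1.55×10⁻¹⁶) = 1.25×10⁻⁸ A = 12.5 nA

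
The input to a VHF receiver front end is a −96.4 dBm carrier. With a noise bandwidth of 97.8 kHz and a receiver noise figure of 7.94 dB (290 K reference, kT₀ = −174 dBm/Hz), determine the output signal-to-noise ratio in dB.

19.8 dB

Noise floor: N = −174 + 10 log₁₀(B) + NF
10 log₁₀(9.78×10⁴) = 49.9 dB
N = −174 + 49.9 + 7.94 = −116.16 dBm
SNR = P_sig − N = −96.4 − (−116.16) = 19.76 dB → 19.8 dB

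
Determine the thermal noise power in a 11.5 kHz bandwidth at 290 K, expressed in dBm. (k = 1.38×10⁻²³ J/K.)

−133.4 dBm

P_n = kTB = 1.38×10⁻²³ × 290 × 1.15×10⁴ = 4.60×10⁻¹⁷ W
In dBm: 10 log₁₀(4.60×10⁻¹⁷ / 10⁻³) = −133.4 dBm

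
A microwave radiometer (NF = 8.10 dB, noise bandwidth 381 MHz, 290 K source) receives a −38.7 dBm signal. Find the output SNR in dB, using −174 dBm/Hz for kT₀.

Noise floor: N = −174 + 10 log₁₀(B) + NF
10 log₁₀(3.81×10⁸) = 85.81 dB
N = −174 + 85.81 + 8.10 = −80.09 dBm
SNR = P_sig − N = −38.7 − (−80.09) = 41.39 dB → 41.4 dB

41.4 dB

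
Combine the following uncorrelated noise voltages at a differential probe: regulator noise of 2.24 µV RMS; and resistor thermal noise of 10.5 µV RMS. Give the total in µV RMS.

10.7 µV

Uncorrelated sources add in power (mean-square): V_tot = √(ΣV_i²)
V_tot = √[(2.24×10⁻⁶)² + (1.05×10⁻⁵)²] = 1.07×10⁻⁵ V = 10.7 µV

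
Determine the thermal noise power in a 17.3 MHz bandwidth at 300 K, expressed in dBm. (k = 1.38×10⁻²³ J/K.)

−101.4 dBm

P_n = kTB = 1.38×10⁻²³ × 300 × 1.73×10⁷ = 7.16×10⁻¹⁴ W
In dBm: 10 log₁₀(7.16×10⁻¹⁴ / 10⁻³) = −101.4 dBm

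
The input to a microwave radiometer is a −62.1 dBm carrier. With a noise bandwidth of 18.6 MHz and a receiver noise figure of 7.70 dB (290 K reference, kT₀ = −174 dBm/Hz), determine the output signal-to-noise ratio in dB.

Noise floor: N = −174 + 10 log₁₀(B) + NF
10 log₁₀(1.86×10⁷) = 72.7 dB
N = −174 + 72.7 + 7.70 = −93.60 dBm
SNR = P_sig − N = −62.1 − (−93.60) = 31.50 dB → 31.5 dB

31.5 dB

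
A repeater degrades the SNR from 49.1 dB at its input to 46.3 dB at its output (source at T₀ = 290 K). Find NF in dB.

2.8 dB

NF (dB) = SNR_in(dB) − SNR_out(dB) when the source is at T₀
NF = 49.1 − 46.3 = 2.8 dB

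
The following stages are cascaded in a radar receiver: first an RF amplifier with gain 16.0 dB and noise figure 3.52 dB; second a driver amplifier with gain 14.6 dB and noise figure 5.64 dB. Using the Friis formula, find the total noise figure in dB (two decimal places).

3.65 dB

Convert to linear (a loss of L dB is a gain of −L dB): F_i = 10^(NF_i/10), G_i = 10^(G_i,dB/10)
  Stage 1: F_1 = 10^(3.52/10) = 2.249, G_1 = 10^(16.0/10) = 39.81
  Stage 2: F_2 = 10^(5.64/10) = 3.664, G_2 = 10^(14.6/10) = 28.84
Friis cascade:
  F = 2.249 + (3.664 − 1)/39.81 = 2.316
NF = 10 log₁₀(2.316) = 3.65 dB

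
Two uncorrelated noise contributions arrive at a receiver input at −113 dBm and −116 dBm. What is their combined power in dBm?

Convert to linear, add, convert back:
P₁ = 5.01×10⁻¹⁵ W, P₂ = 2.51×10⁻¹⁵ W
P_tot = 7.52×10⁻¹⁵ W → 10 log₁₀(P_tot / 10⁻³) = −111.2 dBm

−111.2 dBm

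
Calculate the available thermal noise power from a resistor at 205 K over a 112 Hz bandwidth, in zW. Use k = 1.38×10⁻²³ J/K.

P_n = kTB = 1.38×10⁻²³ × 205 × 1.12×10² = 3.17×10⁻¹⁹ W = 317 zW

317 zW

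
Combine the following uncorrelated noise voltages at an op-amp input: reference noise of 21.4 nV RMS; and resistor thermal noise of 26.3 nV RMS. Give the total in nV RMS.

33.9 nV

Uncorrelated sources add in power (mean-square): V_tot = √(ΣV_i²)
V_tot = √[(2.14×10⁻⁸)² + (2.63×10⁻⁸)²] = 3.39×10⁻⁸ V = 33.9 nV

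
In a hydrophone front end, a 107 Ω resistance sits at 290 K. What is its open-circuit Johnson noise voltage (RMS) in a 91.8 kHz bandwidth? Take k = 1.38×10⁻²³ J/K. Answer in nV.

V_n = √(4kTRB)
4kTRB = 4 × 1.38×10⁻²³ × 290 × 1.07×10² × 9.18×10⁴ = 1.57×10⁻¹³ V²
V_n = √(1.57×10⁻¹³) = 3.97×10⁻⁷ V = 397 nV

397 nV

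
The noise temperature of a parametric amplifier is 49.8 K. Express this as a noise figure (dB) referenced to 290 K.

0.688 dB

F = 1 + T_e/T₀ = 1 + 49.8/290 = 1.17172
NF = 10 log₁₀(1.17172) = 0.688 dB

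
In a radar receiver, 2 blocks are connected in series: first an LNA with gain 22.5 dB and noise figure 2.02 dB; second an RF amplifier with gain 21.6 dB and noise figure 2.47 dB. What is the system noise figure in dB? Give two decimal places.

Convert to linear (a loss of L dB is a gain of −L dB): F_i = 10^(NF_i/10), G_i = 10^(G_i,dB/10)
  Stage 1: F_1 = 10^(2.02/10) = 1.592, G_1 = 10^(22.5/10) = 177.8
  Stage 2: F_2 = 10^(2.47/10) = 1.766, G_2 = 10^(21.6/10) = 144.5
Friis cascade:
  F = 1.592 + (1.766 − 1)/177.8 = 1.597
NF = 10 log₁₀(1.597) = 2.03 dB

2.03 dB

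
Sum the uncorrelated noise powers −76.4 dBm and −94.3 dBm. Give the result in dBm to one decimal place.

Convert to linear, add, convert back:
P₁ = 2.29×10⁻¹¹ W, P₂ = 3.72×10⁻¹³ W
P_tot = 2.33×10⁻¹¹ W → 10 log₁₀(P_tot / 10⁻³) = −76.3 dBm

−76.3 dBm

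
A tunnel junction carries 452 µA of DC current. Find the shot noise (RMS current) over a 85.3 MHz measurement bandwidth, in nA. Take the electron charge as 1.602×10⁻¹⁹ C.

111 nA

I_n = √(2qI·B)
2qI·B = 2 × 1.602×10⁻¹⁹ × 4.52×10⁻⁴ × 8.53×10⁷ = 1.24×10⁻¹⁴ A²
I_n = √(1.24×10⁻¹⁴) = 1.11×10⁻⁷ A = 111 nA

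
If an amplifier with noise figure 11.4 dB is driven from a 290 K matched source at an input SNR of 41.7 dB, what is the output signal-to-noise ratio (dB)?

30.3 dB

By definition F = SNR_in/SNR_out, so in dB: SNR_out = SNR_in − NF
SNR_out = 41.7 − 11.4 = 30.3 dB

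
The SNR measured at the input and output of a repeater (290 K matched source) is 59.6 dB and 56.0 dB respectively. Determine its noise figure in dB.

3.6 dB

NF (dB) = SNR_in(dB) − SNR_out(dB) when the source is at T₀
NF = 59.6 − 56.0 = 3.6 dB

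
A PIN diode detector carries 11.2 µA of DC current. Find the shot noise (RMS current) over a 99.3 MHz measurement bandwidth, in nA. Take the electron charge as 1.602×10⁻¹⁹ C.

18.9 nA

I_n = √(2qI·B)
2qI·B = 2 × 1.602×10⁻¹⁹ × 1.12×10⁻⁵ × 9.93×10⁷ = 3.56×10⁻¹⁶ A²
I_n = √(3.56×10⁻¹⁶) = 1.89×10⁻⁸ A = 18.9 nA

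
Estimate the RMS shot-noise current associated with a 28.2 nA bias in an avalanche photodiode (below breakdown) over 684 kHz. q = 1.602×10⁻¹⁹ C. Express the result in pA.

I_n = √(2qI·B)
2qI·B = 2 × 1.602×10⁻¹⁹ × 2.82×10⁻⁸ × 6.84×10⁵ = 6.18×10⁻²¹ A²
I_n = √(6.18×10⁻²¹) = 7.86×10⁻¹¹ A = 78.6 pA

78.6 pA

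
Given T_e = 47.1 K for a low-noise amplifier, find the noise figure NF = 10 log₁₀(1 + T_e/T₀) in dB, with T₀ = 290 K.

0.654 dB

F = 1 + T_e/T₀ = 1 + 47.1/290 = 1.16241
NF = 10 log₁₀(1.16241) = 0.654 dB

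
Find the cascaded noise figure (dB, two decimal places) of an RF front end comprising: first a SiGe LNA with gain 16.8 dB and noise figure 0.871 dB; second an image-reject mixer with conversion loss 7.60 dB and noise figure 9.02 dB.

Convert to linear (a loss of L dB is a gain of −L dB): F_i = 10^(NF_i/10), G_i = 10^(G_i,dB/10)
  Stage 1: F_1 = 10^(0.871/10) = 1.222, G_1 = 10^(16.8/10) = 47.86
  Stage 2: F_2 = 10^(9.02/10) = 7.980, G_2 = 10^(−7.60/10) = 0.1738
Friis cascade:
  F = 1.222 + (7.980 − 1)/47.86 = 1.368
NF = 10 log₁₀(1.368) = 1.36 dB

1.36 dB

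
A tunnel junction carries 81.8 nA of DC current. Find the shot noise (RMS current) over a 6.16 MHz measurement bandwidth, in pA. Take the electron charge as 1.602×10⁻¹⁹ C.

I_n = √(2qI·B)
2qI·B = 2 × 1.602×10⁻¹⁹ × 8.18×10⁻⁸ × 6.16×10⁶ = 1.61×10⁻¹⁹ A²
I_n = √(1.61×10⁻¹⁹) = 4.02×10⁻¹⁰ A = 402 pA

402 pA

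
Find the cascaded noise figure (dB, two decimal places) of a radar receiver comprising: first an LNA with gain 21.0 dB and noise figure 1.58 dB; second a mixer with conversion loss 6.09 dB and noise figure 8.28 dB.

1.72 dB

Convert to linear (a loss of L dB is a gain of −L dB): F_i = 10^(NF_i/10), G_i = 10^(G_i,dB/10)
  Stage 1: F_1 = 10^(1.58/10) = 1.439, G_1 = 10^(21.0/10) = 125.9
  Stage 2: F_2 = 10^(8.28/10) = 6.730, G_2 = 10^(−6.09/10) = 0.2460
Friis cascade:
  F = 1.439 + (6.730 − 1)/125.9 = 1.484
NF = 10 log₁₀(1.484) = 1.72 dB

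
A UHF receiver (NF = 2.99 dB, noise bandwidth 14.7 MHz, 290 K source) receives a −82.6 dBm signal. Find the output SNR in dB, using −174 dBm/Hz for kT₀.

16.7 dB

Noise floor: N = −174 + 10 log₁₀(B) + NF
10 log₁₀(1.47×10⁷) = 71.67 dB
N = −174 + 71.67 + 2.99 = −99.34 dBm
SNR = P_sig − N = −82.6 − (−99.34) = 16.74 dB → 16.7 dB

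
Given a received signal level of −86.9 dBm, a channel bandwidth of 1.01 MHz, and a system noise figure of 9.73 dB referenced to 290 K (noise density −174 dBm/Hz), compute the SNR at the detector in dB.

17.3 dB

Noise floor: N = −174 + 10 log₁₀(B) + NF
10 log₁₀(1.01×10⁶) = 60.04 dB
N = −174 + 60.04 + 9.73 = −104.23 dBm
SNR = P_sig − N = −86.9 − (−104.23) = 17.33 dB → 17.3 dB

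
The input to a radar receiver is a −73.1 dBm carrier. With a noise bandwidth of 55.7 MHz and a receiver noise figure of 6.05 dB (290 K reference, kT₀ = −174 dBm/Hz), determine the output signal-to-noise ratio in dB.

Noise floor: N = −174 + 10 log₁₀(B) + NF
10 log₁₀(5.57×10⁷) = 77.46 dB
N = −174 + 77.46 + 6.05 = −90.49 dBm
SNR = P_sig − N = −73.1 − (−90.49) = 17.39 dB → 17.4 dB

17.4 dB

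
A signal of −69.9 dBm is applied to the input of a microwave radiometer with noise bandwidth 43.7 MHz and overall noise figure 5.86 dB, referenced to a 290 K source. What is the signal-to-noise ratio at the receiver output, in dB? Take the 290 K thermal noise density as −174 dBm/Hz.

Noise floor: N = −174 + 10 log₁₀(B) + NF
10 log₁₀(4.37×10⁷) = 76.4 dB
N = −174 + 76.4 + 5.86 = −91.74 dBm
SNR = P_sig − N = −69.9 − (−91.74) = 21.84 dB → 21.8 dB

21.8 dB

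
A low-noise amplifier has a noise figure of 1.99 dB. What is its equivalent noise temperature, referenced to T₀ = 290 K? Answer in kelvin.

F = 10^(1.99/10) = 1.58125
T_e = (F − 1)·T₀ = (1.58125 − 1) × 290 = 169 K

169 K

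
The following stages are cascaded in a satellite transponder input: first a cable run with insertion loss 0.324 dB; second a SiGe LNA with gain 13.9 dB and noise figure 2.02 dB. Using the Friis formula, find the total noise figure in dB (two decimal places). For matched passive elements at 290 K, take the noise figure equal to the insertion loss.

2.34 dB

Convert to linear (a loss of L dB is a gain of −L dB): F_i = 10^(NF_i/10), G_i = 10^(G_i,dB/10)
  Stage 1: F_1 = 10^(0.324/10) = 1.077, G_1 = 10^(−0.324/10) = 0.9281
  Stage 2: F_2 = 10^(2.02/10) = 1.592, G_2 = 10^(13.9/10) = 24.55
Friis cascade:
  F = 1.077 + (1.592 − 1)/0.9281 = 1.716
NF = 10 log₁₀(1.716) = 2.34 dB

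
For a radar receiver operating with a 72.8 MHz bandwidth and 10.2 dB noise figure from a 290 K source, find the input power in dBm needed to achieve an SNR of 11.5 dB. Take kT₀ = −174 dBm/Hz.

Sensitivity = −174 + 10 log₁₀(B) + NF + SNR_min
= −174 + 78.62 + 10.2 + 11.5
= −73.68 dBm → −73.7 dBm

−73.7 dBm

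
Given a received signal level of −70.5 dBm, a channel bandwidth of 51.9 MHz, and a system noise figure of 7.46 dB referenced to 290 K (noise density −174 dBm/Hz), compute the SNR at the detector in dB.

Noise floor: N = −174 + 10 log₁₀(B) + NF
10 log₁₀(5.19×10⁷) = 77.15 dB
N = −174 + 77.15 + 7.46 = −89.39 dBm
SNR = P_sig − N = −70.5 − (−89.39) = 18.89 dB → 18.9 dB

18.9 dB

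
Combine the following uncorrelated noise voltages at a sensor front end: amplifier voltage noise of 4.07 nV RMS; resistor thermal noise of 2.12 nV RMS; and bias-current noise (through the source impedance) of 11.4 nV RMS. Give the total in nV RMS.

Uncorrelated sources add in power (mean-square): V_tot = √(ΣV_i²)
V_tot = √[(4.07×10⁻⁹)² + (2.12×10⁻⁹)² + (1.14×10⁻⁸)²] = 1.23×10⁻⁸ V = 12.3 nV

12.3 nV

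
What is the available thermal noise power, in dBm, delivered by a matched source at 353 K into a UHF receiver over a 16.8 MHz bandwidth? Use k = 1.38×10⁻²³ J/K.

P_n = kTB = 1.38×10⁻²³ × 353 × 1.68×10⁷ = 8.18×10⁻¹⁴ W
In dBm: 10 log₁₀(8.18×10⁻¹⁴ / 10⁻³) = −100.9 dBm

−100.9 dBm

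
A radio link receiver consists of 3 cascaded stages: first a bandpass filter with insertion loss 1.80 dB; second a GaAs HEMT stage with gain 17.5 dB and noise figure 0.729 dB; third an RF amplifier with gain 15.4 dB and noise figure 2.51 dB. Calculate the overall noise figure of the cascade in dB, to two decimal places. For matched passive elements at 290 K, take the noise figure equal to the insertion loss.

2.58 dB

Convert to linear (a loss of L dB is a gain of −L dB): F_i = 10^(NF_i/10), G_i = 10^(G_i,dB/10)
  Stage 1: F_1 = 10^(1.80/10) = 1.514, G_1 = 10^(−1.80/10) = 0.6607
  Stage 2: F_2 = 10^(0.729/10) = 1.183, G_2 = 10^(17.5/10) = 56.23
  Stage 3: F_3 = 10^(2.51/10) = 1.782, G_3 = 10^(15.4/10) = 34.67
Friis cascade:
  F = 1.514 + (1.183 − 1)/0.6607 + (1.782 − 1)/37.15 = 1.811
NF = 10 log₁₀(1.811) = 2.58 dB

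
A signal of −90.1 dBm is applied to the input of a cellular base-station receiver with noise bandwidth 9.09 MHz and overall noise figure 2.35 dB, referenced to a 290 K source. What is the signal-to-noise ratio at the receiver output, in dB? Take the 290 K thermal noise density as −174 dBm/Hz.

Noise floor: N = −174 + 10 log₁₀(B) + NF
10 log₁₀(9.09×10⁶) = 69.59 dB
N = −174 + 69.59 + 2.35 = −102.06 dBm
SNR = P_sig − N = −90.1 − (−102.06) = 11.96 dB → 12.0 dB

12.0 dB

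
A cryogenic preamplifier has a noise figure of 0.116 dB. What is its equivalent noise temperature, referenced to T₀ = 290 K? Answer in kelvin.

7.85 K

F = 10^(0.116/10) = 1.02707
T_e = (F − 1)·T₀ = (1.02707 − 1) × 290 = 7.85 K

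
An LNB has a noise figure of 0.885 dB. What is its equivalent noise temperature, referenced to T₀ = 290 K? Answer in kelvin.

F = 10^(0.885/10) = 1.22603
T_e = (F − 1)·T₀ = (1.22603 − 1) × 290 = 65.5 K

65.5 K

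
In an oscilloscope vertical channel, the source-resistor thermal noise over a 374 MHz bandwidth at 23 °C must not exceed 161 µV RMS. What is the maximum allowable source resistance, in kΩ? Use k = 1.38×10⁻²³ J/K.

4.24 kΩ

T = 23 °C + 273.15 = 296.15 K
Johnson–Nyquist: V_n = √(4kTRB) ⇒ R = V_n² / (4kTB)
4kTB = 4 × 1.38×10⁻²³ × 296.15 × 3.74×10⁸ = 6.11×10⁻¹²
R = (1.61×10⁻⁴)² / 6.11×10⁻¹² = 4.24×10³ Ω = 4.24 kΩ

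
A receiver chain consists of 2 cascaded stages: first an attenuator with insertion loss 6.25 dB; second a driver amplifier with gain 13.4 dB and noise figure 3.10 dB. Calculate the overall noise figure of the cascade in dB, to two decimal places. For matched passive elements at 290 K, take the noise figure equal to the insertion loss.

Convert to linear (a loss of L dB is a gain of −L dB): F_i = 10^(NF_i/10), G_i = 10^(G_i,dB/10)
  Stage 1: F_1 = 10^(6.25/10) = 4.217, G_1 = 10^(−6.25/10) = 0.2371
  Stage 2: F_2 = 10^(3.10/10) = 2.042, G_2 = 10^(13.4/10) = 21.88
Friis cascade:
  F = 4.217 + (2.042 − 1)/0.2371 = 8.610
NF = 10 log₁₀(8.610) = 9.35 dB

9.35 dB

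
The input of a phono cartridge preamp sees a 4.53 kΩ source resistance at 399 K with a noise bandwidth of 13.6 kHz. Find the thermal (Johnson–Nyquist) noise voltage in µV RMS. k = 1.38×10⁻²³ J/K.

1.16 µV

V_n = √(4kTRB)
4kTRB = 4 × 1.38×10⁻²³ × 399 × 4.53×10³ × 1.36×10⁴ = 1.36×10⁻¹² V²
V_n = √(1.36×10⁻¹²) = 1.16×10⁻⁶ V = 1.16 µV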